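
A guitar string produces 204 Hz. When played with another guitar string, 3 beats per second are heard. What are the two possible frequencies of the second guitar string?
f₂ = 204 ± 3 Hz → 207 Hz or 201 Hz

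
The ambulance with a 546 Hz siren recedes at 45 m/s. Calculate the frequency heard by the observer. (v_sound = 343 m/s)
f_obs = f·v/(v + v_s) = 482.7 Hz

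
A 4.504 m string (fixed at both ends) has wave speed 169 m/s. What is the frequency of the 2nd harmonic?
fₙ = nv/(2L) = 37.52 Hz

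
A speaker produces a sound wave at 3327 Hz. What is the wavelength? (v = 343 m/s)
λ = v/f = 0.1031 m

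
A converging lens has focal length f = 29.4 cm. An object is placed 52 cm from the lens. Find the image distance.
1/di = 1/f − 1/do → di = 67.65 cm (real image)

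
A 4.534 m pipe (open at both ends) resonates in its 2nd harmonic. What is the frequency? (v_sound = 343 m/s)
fₙ = nv/(2L) = 75.65 Hz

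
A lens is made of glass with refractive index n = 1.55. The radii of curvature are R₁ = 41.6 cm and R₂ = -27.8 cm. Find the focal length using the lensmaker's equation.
1/f = (n − 1)(1/R₁ − 1/R₂) → f = 30.3 cm (converging lens)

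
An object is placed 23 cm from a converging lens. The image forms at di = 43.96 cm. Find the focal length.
1/f = 1/do + 1/di → f = 15.1 cm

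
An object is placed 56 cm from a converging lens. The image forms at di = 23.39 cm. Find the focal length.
1/f = 1/do + 1/di → f = 16.5 cm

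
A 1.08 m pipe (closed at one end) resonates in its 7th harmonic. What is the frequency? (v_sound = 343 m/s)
fₙ = nv/(4L) = 555.8 Hz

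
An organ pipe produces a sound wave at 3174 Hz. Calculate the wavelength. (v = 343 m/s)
λ = v/f = 0.1081 m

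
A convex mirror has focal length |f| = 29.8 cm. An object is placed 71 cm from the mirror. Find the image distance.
f = −29.8 cm (convex); 1/di = 1/f − 1/do → di = -20.99 cm (virtual image, behind mirror)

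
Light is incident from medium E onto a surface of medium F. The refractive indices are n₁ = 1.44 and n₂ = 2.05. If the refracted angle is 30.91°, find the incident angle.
sin θ₁ = (n₂/n₁)·sin θ₂ → θ₁ = 47°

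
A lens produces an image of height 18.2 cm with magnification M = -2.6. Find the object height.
ho = |hi|/|M| = 7 cm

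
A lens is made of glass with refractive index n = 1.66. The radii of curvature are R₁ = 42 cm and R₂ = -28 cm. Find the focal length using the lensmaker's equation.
1/f = (n − 1)(1/R₁ − 1/R₂) → f = 25.45 cm (converging lens)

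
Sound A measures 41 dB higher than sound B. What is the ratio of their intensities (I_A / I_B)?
I_A/I_B = 10^(Δβ/10) = 12590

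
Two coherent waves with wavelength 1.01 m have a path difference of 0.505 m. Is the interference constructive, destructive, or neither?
destructive — path difference = 0.5λ, an odd multiple of λ/2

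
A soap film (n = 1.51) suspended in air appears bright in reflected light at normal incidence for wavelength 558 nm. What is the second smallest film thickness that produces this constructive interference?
2nt = (m − ½)λ with m = 2 → t = (m − ½)λ/(2n) = 277.2 nm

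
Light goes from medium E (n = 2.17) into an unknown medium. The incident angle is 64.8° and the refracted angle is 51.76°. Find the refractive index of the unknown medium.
n₂ = n₁·sin θ₁ / sin θ₂ = 2.5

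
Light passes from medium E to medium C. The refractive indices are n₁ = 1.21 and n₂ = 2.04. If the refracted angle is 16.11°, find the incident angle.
sin θ₁ = (n₂/n₁)·sin θ₂ → θ₁ = 27.89°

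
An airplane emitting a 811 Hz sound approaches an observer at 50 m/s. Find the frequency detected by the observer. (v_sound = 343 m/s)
f_obs = f·v/(v − v_s) = 949.4 Hz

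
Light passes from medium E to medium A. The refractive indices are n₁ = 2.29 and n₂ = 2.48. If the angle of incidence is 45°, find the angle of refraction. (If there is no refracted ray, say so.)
sin θ₂ = (n₁/n₂)·sin θ₁ = 0.6529 → θ₂ = 40.76°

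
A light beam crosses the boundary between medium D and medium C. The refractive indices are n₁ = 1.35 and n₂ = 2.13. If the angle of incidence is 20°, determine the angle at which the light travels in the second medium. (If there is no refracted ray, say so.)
sin θ₂ = (n₁/n₂)·sin θ₁ = 0.2168 → θ₂ = 12.52°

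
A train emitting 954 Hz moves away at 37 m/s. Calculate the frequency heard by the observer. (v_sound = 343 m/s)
f_obs = f·v/(v + v_s) = 861.1 Hz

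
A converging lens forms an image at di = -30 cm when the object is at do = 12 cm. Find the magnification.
M = −di/do = 2.5 (upright image)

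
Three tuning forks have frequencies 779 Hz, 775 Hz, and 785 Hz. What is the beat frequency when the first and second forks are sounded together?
4 Hz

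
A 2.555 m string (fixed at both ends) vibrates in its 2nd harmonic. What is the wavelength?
λₙ = 2L/n = 2.555 m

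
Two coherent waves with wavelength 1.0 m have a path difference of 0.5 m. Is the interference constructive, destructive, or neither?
destructive — path difference = 0.5λ, an odd multiple of λ/2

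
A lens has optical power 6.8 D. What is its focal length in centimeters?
f = 1/P = 14.71 cm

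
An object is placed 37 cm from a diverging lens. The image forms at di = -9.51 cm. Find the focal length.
1/f = 1/do + 1/di → f = -12.8 cm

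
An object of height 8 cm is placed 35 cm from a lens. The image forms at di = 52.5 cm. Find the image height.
hi = (-di/do) × ho = -12 cm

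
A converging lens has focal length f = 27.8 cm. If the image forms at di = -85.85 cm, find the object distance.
1/do = 1/f − 1/di → do = 21 cm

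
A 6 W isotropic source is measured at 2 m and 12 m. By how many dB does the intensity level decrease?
Δβ = 20·log₁₀(r₂/r₁) = 15.56 dB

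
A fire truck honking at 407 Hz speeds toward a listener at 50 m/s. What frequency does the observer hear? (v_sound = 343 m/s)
f_obs = f·v/(v − v_s) = 476.5 Hz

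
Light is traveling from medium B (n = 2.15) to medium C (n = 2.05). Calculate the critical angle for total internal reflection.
θc = arcsin(n₂/n₁) = 72.46°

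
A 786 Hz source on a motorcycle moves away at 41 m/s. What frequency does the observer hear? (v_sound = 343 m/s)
f_obs = f·v/(v + v_s) = 702.1 Hz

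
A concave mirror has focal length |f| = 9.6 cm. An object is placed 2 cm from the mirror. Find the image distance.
f = +9.6 cm (concave); 1/di = 1/f − 1/do → di = -2.526 cm (virtual image, behind mirror)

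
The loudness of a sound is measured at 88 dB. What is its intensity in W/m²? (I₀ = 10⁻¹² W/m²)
I = I₀·10^(β/10) = 6.31 × 10⁻⁴ W/m²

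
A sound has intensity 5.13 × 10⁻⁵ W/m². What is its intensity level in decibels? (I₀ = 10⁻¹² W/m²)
β = 10·log₁₀(I/I₀) = 77.1 dB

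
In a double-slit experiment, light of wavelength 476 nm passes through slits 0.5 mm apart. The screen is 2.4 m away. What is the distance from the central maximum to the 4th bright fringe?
y = mλL/d = 9.139 mm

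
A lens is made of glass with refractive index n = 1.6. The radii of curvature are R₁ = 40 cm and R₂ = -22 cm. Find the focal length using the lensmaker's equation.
1/f = (n − 1)(1/R₁ − 1/R₂) → f = 23.66 cm (converging lens)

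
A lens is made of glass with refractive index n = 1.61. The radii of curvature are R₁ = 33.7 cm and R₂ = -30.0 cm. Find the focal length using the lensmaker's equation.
1/f = (n − 1)(1/R₁ − 1/R₂) → f = 26.02 cm (converging lens)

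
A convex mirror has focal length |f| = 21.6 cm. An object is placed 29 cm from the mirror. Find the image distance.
f = −21.6 cm (convex); 1/di = 1/f − 1/do → di = -12.38 cm (virtual image, behind mirror)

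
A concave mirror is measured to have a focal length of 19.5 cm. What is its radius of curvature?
R = 2|f| = 39 cm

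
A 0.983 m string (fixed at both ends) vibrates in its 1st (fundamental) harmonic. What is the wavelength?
λₙ = 2L/n = 1.966 m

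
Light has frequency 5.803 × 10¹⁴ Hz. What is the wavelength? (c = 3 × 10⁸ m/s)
λ = c/f = 517 nm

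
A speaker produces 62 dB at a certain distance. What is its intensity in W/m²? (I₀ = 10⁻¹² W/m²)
I = I₀·10^(β/10) = 1.58 × 10⁻⁶ W/m²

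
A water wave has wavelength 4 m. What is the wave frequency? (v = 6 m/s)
f = v/λ = 1.5 Hz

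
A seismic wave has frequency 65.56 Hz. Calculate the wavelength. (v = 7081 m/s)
λ = v/f = 108 m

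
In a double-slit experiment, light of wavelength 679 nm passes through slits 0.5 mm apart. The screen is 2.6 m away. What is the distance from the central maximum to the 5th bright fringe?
y = mλL/d = 17.65 mm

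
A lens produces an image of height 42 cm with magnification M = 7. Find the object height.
ho = |hi|/|M| = 6 cm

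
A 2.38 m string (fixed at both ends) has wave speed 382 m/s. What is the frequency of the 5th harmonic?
fₙ = nv/(2L) = 401.3 Hz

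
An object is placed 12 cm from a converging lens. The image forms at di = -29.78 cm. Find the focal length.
1/f = 1/do + 1/di → f = 20.1 cm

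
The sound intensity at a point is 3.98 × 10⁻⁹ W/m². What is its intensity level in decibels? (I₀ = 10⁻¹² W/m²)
β = 10·log₁₀(I/I₀) = 36 dB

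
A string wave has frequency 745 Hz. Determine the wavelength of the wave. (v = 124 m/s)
λ = v/f = 0.1664 m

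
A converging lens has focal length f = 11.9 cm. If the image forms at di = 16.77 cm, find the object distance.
1/do = 1/f − 1/di → do = 40.98 cm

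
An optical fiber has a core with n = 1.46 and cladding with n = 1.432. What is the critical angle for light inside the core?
θc = arcsin(n_cladding/n_core) = 78.76°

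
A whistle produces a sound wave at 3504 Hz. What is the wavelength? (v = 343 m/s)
λ = v/f = 0.09789 m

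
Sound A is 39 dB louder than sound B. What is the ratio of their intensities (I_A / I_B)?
I_A/I_B = 10^(Δβ/10) = 7943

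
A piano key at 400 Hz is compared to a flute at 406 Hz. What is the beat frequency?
6 Hz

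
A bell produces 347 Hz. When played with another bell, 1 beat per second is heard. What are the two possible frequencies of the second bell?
f₂ = 347 ± 1 Hz → 348 Hz or 346 Hz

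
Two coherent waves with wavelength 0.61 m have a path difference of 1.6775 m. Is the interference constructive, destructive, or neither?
neither (partial) — path difference = 2.75λ, neither a whole number of wavelengths nor an odd multiple of λ/2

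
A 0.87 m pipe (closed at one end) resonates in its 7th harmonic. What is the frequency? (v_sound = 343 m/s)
fₙ = nv/(4L) = 689.9 Hz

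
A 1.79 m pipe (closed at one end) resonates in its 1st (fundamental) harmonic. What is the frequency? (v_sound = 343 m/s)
fₙ = nv/(4L) = 47.91 Hz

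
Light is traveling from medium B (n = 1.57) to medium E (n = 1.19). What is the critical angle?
θc = arcsin(n₂/n₁) = 49.28°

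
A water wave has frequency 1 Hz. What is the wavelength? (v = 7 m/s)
λ = v/f = 7 m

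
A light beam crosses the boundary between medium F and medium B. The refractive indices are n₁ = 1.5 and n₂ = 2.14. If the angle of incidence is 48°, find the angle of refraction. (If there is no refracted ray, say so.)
sin θ₂ = (n₁/n₂)·sin θ₁ = 0.5209 → θ₂ = 31.39°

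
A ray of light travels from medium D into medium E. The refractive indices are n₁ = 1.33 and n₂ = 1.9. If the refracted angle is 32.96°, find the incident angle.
sin θ₁ = (n₂/n₁)·sin θ₂ → θ₁ = 51.01°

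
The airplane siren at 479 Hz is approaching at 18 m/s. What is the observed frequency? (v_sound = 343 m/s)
f_obs = f·v/(v − v_s) = 505.5 Hz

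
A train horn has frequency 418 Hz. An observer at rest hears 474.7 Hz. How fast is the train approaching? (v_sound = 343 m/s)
v_s = v·(1 − f/f_obs) = 40.97 m/s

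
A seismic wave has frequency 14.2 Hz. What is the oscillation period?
T = 1/f = 0.07042 s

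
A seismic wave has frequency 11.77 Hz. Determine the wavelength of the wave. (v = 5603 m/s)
λ = v/f = 476 m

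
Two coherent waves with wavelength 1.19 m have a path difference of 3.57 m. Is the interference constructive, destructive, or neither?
constructive — path difference = 3λ, a whole number of wavelengths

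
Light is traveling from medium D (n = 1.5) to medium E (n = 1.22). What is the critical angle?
θc = arcsin(n₂/n₁) = 54.42°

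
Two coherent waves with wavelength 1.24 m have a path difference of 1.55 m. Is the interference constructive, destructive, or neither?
neither (partial) — path difference = 1.25λ, neither a whole number of wavelengths nor an odd multiple of λ/2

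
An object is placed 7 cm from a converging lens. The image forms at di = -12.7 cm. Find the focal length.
1/f = 1/do + 1/di → f = 15.6 cm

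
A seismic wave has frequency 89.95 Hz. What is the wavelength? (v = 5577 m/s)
λ = v/f = 62 m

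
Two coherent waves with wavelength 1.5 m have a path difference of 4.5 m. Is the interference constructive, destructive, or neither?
constructive — path difference = 3λ, a whole number of wavelengths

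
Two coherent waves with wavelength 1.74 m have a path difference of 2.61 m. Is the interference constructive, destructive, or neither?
destructive — path difference = 1.5λ, an odd multiple of λ/2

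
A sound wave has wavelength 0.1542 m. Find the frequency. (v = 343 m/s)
f = v/λ = 2224 Hz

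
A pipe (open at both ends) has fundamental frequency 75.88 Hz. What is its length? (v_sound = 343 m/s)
L = v/(2f₁) = 2.26 m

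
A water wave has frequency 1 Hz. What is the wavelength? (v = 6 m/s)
λ = v/f = 6 m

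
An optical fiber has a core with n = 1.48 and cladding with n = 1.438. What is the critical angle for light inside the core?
θc = arcsin(n_cladding/n_core) = 76.32°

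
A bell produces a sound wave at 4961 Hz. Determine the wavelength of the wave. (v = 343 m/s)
λ = v/f = 0.06914 m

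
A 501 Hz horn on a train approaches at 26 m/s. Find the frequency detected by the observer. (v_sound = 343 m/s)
f_obs = f·v/(v − v_s) = 542.1 Hz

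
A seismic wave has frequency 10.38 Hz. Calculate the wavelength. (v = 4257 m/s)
λ = v/f = 410.1 m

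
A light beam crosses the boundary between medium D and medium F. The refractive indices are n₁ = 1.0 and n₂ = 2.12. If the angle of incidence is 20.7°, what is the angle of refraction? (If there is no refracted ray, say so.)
sin θ₂ = (n₁/n₂)·sin θ₁ = 0.1667 → θ₂ = 9.598°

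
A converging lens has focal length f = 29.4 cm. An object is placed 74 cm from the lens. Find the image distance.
1/di = 1/f − 1/do → di = 48.78 cm (real image)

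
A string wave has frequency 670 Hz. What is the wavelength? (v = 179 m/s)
λ = v/f = 0.2672 m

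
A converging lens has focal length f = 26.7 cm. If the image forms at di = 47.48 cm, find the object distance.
1/do = 1/f − 1/di → do = 61.01 cm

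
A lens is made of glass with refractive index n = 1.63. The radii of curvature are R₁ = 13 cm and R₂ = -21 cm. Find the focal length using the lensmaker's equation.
1/f = (n − 1)(1/R₁ − 1/R₂) → f = 12.75 cm (converging lens)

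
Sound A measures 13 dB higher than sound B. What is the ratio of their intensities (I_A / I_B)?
I_A/I_B = 10^(Δβ/10) = 19.95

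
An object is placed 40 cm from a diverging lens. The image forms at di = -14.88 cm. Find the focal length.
1/f = 1/do + 1/di → f = -23.69 cm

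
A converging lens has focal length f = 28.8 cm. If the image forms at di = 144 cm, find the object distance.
1/do = 1/f − 1/di → do = 36 cm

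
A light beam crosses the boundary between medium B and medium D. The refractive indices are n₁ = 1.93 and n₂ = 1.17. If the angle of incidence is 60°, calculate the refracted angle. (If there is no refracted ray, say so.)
sin θ₂ = (n₁/n₂)·sin θ₁ = 1.429 > 1, so there is no refracted ray — the light undergoes total internal reflection.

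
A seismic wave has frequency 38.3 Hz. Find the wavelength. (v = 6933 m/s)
λ = v/f = 181 m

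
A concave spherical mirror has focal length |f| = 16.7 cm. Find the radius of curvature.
R = 2|f| = 33.4 cm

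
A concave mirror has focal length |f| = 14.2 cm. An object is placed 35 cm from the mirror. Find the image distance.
f = +14.2 cm (concave); 1/di = 1/f − 1/do → di = 23.89 cm (real image, in front of mirror)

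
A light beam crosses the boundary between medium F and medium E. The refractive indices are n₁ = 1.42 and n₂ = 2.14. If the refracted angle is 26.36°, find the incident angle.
sin θ₁ = (n₂/n₁)·sin θ₂ → θ₁ = 42°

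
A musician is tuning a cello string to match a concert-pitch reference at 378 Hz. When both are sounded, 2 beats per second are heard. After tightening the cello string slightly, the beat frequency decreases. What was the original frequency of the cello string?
376 Hz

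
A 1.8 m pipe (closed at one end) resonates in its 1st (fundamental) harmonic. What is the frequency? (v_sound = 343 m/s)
fₙ = nv/(4L) = 47.64 Hz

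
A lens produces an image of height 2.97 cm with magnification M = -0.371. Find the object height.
ho = |hi|/|M| = 8.005 cm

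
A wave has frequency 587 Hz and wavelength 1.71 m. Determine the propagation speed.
v = fλ = 1004 m/s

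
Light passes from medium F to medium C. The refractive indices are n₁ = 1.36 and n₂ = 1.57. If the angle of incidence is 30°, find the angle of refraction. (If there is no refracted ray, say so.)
sin θ₂ = (n₁/n₂)·sin θ₁ = 0.4331 → θ₂ = 25.67°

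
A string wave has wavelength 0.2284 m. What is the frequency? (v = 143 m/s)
f = v/λ = 626.1 Hz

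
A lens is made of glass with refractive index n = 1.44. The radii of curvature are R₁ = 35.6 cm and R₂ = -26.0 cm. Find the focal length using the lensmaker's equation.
1/f = (n − 1)(1/R₁ − 1/R₂) → f = 34.15 cm (converging lens)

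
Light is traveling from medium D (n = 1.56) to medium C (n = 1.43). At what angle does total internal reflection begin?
θc = arcsin(n₂/n₁) = 66.44°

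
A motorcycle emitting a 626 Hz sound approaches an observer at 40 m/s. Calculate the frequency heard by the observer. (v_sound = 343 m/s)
f_obs = f·v/(v − v_s) = 708.6 Hz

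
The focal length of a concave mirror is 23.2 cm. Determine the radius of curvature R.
R = 2|f| = 46.4 cm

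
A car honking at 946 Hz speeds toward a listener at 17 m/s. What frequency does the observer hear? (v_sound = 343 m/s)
f_obs = f·v/(v − v_s) = 995.3 Hz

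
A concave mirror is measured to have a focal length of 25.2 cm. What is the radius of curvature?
R = 2|f| = 50.4 cm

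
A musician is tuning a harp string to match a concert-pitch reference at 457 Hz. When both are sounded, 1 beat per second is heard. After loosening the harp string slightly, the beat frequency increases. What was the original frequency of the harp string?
456 Hz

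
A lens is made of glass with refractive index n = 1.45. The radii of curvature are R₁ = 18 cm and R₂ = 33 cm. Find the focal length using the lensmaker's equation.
1/f = (n − 1)(1/R₁ − 1/R₂) → f = 88 cm (converging lens)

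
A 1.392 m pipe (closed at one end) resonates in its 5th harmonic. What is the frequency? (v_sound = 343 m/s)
fₙ = nv/(4L) = 308 Hz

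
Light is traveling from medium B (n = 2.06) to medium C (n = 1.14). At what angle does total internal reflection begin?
θc = arcsin(n₂/n₁) = 33.6°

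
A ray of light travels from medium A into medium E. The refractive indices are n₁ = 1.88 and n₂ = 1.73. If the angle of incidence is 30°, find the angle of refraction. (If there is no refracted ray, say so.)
sin θ₂ = (n₁/n₂)·sin θ₁ = 0.5434 → θ₂ = 32.91°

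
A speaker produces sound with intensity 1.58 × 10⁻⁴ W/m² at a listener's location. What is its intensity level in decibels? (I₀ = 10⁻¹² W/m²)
β = 10·log₁₀(I/I₀) = 81.99 dB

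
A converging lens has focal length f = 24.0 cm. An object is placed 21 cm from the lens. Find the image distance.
1/di = 1/f − 1/do → di = -168 cm (virtual image)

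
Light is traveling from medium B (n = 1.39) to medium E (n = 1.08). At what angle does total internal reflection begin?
θc = arcsin(n₂/n₁) = 50.98°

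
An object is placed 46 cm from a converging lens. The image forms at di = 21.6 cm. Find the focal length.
1/f = 1/do + 1/di → f = 14.7 cm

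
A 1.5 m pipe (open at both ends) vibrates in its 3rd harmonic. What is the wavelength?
λₙ = 2L/n = 1 m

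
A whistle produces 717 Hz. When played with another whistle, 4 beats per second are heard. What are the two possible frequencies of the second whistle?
f₂ = 717 ± 4 Hz → 721 Hz or 713 Hz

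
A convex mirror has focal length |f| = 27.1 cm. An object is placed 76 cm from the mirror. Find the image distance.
f = −27.1 cm (convex); 1/di = 1/f − 1/do → di = -19.98 cm (virtual image, behind mirror)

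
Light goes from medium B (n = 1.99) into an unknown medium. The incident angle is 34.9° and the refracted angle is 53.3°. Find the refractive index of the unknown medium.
n₂ = n₁·sin θ₁ / sin θ₂ = 1.42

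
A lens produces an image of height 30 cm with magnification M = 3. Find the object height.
ho = |hi|/|M| = 10 cm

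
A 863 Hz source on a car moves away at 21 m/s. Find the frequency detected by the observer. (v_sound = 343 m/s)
f_obs = f·v/(v + v_s) = 813.2 Hz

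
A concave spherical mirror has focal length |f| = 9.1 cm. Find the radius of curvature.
R = 2|f| = 18.2 cm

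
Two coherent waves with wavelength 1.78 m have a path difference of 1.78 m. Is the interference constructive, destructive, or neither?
constructive — path difference = 1λ, a whole number of wavelengths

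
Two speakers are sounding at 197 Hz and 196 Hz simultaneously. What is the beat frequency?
1 Hz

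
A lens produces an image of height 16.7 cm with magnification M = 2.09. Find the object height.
ho = |hi|/|M| = 7.99 cm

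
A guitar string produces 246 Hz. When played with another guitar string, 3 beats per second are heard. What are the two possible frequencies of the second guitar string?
f₂ = 246 ± 3 Hz → 249 Hz or 243 Hz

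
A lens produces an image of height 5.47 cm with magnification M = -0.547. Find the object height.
ho = |hi|/|M| = 10 cm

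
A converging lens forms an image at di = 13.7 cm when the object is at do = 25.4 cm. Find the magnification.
M = −di/do = -0.5394 (inverted image)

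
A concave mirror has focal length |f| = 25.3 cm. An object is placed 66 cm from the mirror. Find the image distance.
f = +25.3 cm (concave); 1/di = 1/f − 1/do → di = 41.03 cm (real image, in front of mirror)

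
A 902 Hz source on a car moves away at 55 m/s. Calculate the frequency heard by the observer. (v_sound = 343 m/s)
f_obs = f·v/(v + v_s) = 777.4 Hz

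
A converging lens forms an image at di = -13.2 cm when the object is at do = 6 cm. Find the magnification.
M = −di/do = 2.2 (upright image)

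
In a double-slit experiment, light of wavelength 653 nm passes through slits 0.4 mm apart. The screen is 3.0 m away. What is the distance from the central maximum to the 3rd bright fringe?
y = mλL/d = 14.69 mm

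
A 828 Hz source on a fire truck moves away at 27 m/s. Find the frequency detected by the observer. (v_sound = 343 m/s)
f_obs = f·v/(v + v_s) = 767.6 Hz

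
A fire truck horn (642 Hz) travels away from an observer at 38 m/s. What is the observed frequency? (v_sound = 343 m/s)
f_obs = f·v/(v + v_s) = 578 Hz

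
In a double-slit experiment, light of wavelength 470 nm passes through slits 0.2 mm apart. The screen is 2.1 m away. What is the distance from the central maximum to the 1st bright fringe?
y = mλL/d = 4.935 mm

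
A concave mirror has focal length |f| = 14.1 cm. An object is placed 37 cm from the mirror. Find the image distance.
f = +14.1 cm (concave); 1/di = 1/f − 1/do → di = 22.78 cm (real image, in front of mirror)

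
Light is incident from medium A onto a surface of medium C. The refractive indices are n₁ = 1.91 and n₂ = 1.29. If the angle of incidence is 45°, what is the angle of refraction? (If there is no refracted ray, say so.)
sin θ₂ = (n₁/n₂)·sin θ₁ = 1.047 > 1, so there is no refracted ray — the light undergoes total internal reflection.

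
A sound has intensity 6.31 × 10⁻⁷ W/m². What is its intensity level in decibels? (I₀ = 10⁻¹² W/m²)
β = 10·log₁₀(I/I₀) = 58 dB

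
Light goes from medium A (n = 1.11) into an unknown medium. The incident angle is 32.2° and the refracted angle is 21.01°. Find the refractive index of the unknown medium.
n₂ = n₁·sin θ₁ / sin θ₂ = 1.65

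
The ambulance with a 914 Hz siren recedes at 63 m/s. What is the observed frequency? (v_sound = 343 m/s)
f_obs = f·v/(v + v_s) = 772.2 Hz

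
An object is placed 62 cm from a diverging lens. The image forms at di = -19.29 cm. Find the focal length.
1/f = 1/do + 1/di → f = -28 cm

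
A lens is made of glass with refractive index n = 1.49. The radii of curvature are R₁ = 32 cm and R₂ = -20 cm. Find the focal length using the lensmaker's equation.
1/f = (n − 1)(1/R₁ − 1/R₂) → f = 25.12 cm (converging lens)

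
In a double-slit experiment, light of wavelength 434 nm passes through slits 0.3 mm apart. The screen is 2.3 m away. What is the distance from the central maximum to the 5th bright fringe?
y = mλL/d = 16.64 mm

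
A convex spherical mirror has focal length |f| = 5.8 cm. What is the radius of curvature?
R = 2|f| = 11.6 cm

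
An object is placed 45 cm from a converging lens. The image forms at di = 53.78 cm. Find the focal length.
1/f = 1/do + 1/di → f = 24.5 cm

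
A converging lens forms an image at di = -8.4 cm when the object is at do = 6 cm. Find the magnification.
M = −di/do = 1.4 (upright image)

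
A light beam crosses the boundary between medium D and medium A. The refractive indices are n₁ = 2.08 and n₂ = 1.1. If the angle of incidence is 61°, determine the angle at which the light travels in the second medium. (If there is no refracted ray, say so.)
sin θ₂ = (n₁/n₂)·sin θ₁ = 1.654 > 1, so there is no refracted ray — the light undergoes total internal reflection.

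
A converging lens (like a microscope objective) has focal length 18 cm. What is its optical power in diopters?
P = 1/f = 5.556 D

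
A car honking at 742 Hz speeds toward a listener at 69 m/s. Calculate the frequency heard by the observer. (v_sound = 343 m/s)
f_obs = f·v/(v − v_s) = 928.9 Hz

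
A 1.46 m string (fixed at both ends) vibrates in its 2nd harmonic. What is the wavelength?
λₙ = 2L/n = 1.46 m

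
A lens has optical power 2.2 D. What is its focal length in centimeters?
f = 1/P = 45.45 cm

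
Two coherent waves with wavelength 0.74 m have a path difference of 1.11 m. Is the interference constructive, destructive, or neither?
destructive — path difference = 1.5λ, an odd multiple of λ/2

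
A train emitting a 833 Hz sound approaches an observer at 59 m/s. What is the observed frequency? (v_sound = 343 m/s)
f_obs = f·v/(v − v_s) = 1006 Hz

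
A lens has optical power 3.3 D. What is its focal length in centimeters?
f = 1/P = 30.3 cm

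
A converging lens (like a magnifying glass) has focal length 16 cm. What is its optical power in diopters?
P = 1/f = 6.25 D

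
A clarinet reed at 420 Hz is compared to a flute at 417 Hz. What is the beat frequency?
3 Hz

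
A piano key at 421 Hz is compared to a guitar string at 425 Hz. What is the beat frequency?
4 Hz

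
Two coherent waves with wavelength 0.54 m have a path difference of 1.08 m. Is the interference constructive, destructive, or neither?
constructive — path difference = 2λ, a whole number of wavelengths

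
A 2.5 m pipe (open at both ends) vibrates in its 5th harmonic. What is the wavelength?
λₙ = 2L/n = 1 m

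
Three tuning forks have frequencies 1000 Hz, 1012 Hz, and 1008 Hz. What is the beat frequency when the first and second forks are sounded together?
12 Hz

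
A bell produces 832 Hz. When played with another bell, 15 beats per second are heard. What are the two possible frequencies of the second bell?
f₂ = 832 ± 15 Hz → 847 Hz or 817 Hz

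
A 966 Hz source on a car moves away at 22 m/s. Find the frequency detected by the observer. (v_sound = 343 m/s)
f_obs = f·v/(v + v_s) = 907.8 Hz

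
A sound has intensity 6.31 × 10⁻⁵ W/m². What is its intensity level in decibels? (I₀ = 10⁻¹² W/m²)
β = 10·log₁₀(I/I₀) = 78 dB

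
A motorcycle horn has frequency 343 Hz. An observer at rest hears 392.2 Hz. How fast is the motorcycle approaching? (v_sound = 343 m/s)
v_s = v·(1 − f/f_obs) = 43.03 m/s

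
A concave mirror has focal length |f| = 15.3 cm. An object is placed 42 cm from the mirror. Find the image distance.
f = +15.3 cm (concave); 1/di = 1/f − 1/do → di = 24.07 cm (real image, in front of mirror)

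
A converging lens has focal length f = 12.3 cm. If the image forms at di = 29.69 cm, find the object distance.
1/do = 1/f − 1/di → do = 21 cm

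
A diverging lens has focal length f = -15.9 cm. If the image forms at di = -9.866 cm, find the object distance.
1/do = 1/f − 1/di → do = 26 cm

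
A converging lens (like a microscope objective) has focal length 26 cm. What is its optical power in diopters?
P = 1/f = 3.846 D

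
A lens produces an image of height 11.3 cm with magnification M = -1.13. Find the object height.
ho = |hi|/|M| = 10 cm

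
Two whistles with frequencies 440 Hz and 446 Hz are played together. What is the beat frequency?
6 Hz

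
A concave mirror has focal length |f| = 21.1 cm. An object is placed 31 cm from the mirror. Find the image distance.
f = +21.1 cm (concave); 1/di = 1/f − 1/do → di = 66.07 cm (real image, in front of mirror)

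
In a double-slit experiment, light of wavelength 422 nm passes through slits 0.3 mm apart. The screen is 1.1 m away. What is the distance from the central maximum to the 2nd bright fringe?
y = mλL/d = 3.095 mm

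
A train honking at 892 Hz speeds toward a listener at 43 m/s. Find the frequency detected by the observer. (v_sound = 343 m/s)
f_obs = f·v/(v − v_s) = 1020 Hz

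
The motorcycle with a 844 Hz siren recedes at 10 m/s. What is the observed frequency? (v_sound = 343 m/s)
f_obs = f·v/(v + v_s) = 820.1 Hz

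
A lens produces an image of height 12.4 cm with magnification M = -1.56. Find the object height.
ho = |hi|/|M| = 7.949 cm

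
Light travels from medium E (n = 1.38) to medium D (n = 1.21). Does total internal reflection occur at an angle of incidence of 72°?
θc = arcsin(n₂/n₁) = 61.26°; 72° > θc, so yes — total internal reflection.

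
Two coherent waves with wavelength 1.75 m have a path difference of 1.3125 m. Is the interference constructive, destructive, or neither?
neither (partial) — path difference = 0.75λ, neither a whole number of wavelengths nor an odd multiple of λ/2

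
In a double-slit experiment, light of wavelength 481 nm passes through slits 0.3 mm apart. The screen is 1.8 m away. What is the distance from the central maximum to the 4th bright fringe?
y = mλL/d = 11.54 mm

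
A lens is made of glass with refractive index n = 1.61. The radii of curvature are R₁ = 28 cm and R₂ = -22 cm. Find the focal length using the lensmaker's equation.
1/f = (n − 1)(1/R₁ − 1/R₂) → f = 20.2 cm (converging lens)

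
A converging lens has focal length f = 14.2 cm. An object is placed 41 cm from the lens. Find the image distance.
1/di = 1/f − 1/do → di = 21.72 cm (real image)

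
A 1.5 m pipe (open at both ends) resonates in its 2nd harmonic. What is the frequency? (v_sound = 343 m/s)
fₙ = nv/(2L) = 228.7 Hz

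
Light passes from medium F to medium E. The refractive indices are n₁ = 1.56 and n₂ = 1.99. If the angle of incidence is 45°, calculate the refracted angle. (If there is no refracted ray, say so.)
sin θ₂ = (n₁/n₂)·sin θ₁ = 0.5543 → θ₂ = 33.66°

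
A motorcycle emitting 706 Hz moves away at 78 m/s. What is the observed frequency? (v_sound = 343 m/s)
f_obs = f·v/(v + v_s) = 575.2 Hz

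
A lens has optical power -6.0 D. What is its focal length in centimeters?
f = 1/P = -16.67 cm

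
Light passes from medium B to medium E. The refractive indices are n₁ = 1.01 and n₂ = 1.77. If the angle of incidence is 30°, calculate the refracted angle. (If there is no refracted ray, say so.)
sin θ₂ = (n₁/n₂)·sin θ₁ = 0.2853 → θ₂ = 16.58°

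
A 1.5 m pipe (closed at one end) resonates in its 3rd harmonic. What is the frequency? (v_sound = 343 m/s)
fₙ = nv/(4L) = 171.5 Hz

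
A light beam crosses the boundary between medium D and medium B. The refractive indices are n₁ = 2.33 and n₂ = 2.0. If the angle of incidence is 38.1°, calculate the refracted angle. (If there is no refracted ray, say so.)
sin θ₂ = (n₁/n₂)·sin θ₁ = 0.7188 → θ₂ = 45.96°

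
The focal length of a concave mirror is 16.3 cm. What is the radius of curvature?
R = 2|f| = 32.6 cm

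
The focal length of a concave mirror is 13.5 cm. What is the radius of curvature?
R = 2|f| = 27 cm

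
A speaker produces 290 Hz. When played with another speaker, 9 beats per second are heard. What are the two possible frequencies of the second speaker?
f₂ = 290 ± 9 Hz → 299 Hz or 281 Hz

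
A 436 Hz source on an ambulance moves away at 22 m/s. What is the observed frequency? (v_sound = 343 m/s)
f_obs = f·v/(v + v_s) = 409.7 Hz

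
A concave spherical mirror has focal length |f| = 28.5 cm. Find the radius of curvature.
R = 2|f| = 57 cm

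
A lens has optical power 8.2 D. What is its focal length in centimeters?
f = 1/P = 12.2 cm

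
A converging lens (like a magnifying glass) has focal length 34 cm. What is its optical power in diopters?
P = 1/f = 2.941 D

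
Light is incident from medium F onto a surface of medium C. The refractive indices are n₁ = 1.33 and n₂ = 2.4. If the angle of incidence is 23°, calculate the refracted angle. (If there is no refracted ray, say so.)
sin θ₂ = (n₁/n₂)·sin θ₁ = 0.2165 → θ₂ = 12.51°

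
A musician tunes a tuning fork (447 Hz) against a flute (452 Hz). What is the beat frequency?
5 Hz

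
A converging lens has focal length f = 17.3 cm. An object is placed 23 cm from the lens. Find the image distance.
1/di = 1/f − 1/do → di = 69.81 cm (real image)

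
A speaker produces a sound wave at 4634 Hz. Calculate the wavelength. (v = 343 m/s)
λ = v/f = 0.07402 m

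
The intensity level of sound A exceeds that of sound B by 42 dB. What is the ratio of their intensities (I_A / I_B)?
I_A/I_B = 10^(Δβ/10) = 15850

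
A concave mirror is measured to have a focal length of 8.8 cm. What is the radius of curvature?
R = 2|f| = 17.6 cm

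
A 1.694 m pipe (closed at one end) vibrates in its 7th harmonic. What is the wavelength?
λₙ = 4L/n = 0.968 m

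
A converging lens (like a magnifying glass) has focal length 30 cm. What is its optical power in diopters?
P = 1/f = 3.333 D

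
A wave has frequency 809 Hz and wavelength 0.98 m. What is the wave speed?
v = fλ = 792.8 m/s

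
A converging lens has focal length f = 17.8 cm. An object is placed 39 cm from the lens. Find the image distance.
1/di = 1/f − 1/do → di = 32.75 cm (real image)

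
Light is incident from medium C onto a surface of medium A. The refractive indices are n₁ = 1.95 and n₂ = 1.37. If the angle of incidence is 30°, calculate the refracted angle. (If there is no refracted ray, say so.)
sin θ₂ = (n₁/n₂)·sin θ₁ = 0.7117 → θ₂ = 45.37°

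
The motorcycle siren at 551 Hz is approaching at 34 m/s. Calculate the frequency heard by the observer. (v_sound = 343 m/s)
f_obs = f·v/(v − v_s) = 611.6 Hz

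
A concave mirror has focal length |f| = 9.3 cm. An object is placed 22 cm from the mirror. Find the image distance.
f = +9.3 cm (concave); 1/di = 1/f − 1/do → di = 16.11 cm (real image, in front of mirror)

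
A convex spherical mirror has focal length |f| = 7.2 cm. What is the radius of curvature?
R = 2|f| = 14.4 cm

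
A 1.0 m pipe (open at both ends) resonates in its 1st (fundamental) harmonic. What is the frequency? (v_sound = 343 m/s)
fₙ = nv/(2L) = 171.5 Hz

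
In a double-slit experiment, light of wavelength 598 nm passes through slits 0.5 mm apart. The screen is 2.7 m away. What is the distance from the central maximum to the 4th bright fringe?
y = mλL/d = 12.92 mm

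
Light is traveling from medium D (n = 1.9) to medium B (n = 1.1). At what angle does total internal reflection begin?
θc = arcsin(n₂/n₁) = 35.38°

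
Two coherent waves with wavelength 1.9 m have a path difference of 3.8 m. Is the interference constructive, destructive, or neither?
constructive — path difference = 2λ, a whole number of wavelengths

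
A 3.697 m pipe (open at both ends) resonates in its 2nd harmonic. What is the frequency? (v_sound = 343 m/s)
fₙ = nv/(2L) = 92.78 Hz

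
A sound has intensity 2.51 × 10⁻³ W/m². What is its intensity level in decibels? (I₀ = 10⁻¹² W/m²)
β = 10·log₁₀(I/I₀) = 94 dB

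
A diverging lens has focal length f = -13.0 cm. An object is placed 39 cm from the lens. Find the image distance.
1/di = 1/f − 1/do → di = -9.75 cm (virtual image)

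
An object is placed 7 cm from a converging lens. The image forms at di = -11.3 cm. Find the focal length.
1/f = 1/do + 1/di → f = 18.4 cm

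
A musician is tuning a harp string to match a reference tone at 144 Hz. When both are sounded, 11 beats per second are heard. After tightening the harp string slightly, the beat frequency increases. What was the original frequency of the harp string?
155 Hz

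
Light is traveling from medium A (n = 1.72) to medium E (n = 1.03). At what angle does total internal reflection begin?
θc = arcsin(n₂/n₁) = 36.79°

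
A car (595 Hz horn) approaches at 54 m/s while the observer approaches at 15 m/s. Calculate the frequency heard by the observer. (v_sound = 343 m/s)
f_obs = f·(v + v_o)/(v − v_s) = 737.1 Hz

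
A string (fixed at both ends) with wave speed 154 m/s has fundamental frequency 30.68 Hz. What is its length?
L = v/(2f₁) = 2.51 m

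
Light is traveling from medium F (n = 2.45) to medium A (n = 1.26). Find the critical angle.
θc = arcsin(n₂/n₁) = 30.95°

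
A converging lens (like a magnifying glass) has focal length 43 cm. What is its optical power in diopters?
P = 1/f = 2.326 D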